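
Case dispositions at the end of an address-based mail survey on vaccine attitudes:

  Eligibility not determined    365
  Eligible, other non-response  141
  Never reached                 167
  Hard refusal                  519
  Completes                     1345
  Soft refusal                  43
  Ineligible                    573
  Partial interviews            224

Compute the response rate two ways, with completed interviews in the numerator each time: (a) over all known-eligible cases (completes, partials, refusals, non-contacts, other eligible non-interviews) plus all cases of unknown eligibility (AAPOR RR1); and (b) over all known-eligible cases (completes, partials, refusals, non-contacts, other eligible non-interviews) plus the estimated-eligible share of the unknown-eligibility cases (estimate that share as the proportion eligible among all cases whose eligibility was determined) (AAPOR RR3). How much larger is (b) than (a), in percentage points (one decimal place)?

Refused = 519 + 43 = 562
Numerator → 1345
Base → 1345 + 224 + 562 + 167 + 141 + 365 = 2804
RR1 = 1345 / 2804 = 0.4797
Determined eligible → 1345 + 224 + 562 + 167 + 141 = 2439
e = 2439 / (2439 + 573) = 2439 / 3012 = 0.8098
Estimated eligible among unknowns → 0.8098 × 365 = 295.58
Base → 2439 + 295.58 = 2734.58
RR3 = 1345 / 2734.58 = 0.4918
Difference = 49.18 − 47.97 = 1.21 percentage points

1.2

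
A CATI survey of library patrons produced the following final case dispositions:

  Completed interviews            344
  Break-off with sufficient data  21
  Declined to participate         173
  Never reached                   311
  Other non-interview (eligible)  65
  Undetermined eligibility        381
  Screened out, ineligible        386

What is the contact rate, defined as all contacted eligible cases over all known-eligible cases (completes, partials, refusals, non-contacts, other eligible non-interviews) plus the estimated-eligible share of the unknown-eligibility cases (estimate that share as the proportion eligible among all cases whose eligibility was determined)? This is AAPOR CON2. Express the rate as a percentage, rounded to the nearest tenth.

Numerator: 344 + 21 + 173 + 65 = 603
Determined eligible: 344 + 21 + 173 + 311 + 65 = 914
e = 914 / (914 + 386) = 914 / 1300 = 0.7031
Eligible share of unknowns: 0.7031 × 381 = 267.88
Denom: 914 + 267.88 = 1181.88
CON2 = 603 / 1181.88 = 0.5102

51.0%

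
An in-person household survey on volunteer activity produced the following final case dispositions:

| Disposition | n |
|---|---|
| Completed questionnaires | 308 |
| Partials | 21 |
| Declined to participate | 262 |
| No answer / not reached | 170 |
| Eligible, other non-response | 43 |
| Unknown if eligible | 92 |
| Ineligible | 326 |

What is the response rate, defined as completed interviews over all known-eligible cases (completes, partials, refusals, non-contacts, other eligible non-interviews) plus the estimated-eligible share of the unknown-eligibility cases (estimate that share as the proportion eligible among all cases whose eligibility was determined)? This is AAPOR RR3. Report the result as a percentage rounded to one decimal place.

35.4%

Top = 308
Eligible (known) = 308 + 21 + 262 + 170 + 43 = 804
e = 804 / (804 + 326) = 804 / 1130 = 0.7115
Eligible share of unknowns = 0.7115 × 92 = 65.46
Denom = 804 + 65.46 = 869.46
RR3 = 308 / 869.46 = 0.3542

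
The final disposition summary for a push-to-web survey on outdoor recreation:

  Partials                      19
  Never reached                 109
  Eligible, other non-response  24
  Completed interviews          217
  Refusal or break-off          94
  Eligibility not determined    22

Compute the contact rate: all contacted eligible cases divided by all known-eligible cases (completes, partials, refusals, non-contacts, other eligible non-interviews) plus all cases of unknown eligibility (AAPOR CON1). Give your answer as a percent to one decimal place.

73.0%

Numerator → 217 + 19 + 94 + 24 = 354
Base → 217 + 19 + 94 + 109 + 24 + 22 = 485
CON1 = 354 / 485 = 0.7299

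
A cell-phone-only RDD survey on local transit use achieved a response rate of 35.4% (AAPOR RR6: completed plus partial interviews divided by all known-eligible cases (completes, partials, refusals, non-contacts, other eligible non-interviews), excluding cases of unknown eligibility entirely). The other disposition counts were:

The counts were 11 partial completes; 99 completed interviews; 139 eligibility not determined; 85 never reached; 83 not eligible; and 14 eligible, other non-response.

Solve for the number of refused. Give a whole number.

Num: 99 + 11 = 110
RR6 = 110 / D = 0.354
D = 110 / 0.354 = 310.7
Rest of base = 209
refused = 310.7 − 209 ≈ 102

102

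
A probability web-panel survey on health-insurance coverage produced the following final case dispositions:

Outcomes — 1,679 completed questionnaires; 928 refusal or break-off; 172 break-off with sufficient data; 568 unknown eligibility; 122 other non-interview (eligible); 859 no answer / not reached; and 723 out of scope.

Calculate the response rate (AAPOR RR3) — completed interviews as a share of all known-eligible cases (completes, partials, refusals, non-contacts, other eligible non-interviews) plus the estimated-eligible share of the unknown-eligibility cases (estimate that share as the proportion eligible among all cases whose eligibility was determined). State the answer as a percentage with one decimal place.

Top = 1679
Determined eligible = 1679 + 172 + 928 + 859 + 122 = 3760
e = 3760 / (3760 + 723) = 3760 / 4483 = 0.8387
Eligible share of unknowns = 0.8387 × 568 = 476.38
Base = 3760 + 476.38 = 4236.38
RR3 = 1679 / 4236.38 = 0.3963

39.6%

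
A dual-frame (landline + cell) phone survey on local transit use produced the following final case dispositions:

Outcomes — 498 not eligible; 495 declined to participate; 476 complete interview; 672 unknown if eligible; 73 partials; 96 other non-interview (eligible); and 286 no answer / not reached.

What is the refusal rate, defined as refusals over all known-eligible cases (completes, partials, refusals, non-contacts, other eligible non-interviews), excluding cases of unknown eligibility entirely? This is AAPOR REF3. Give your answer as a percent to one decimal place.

Numerator → 495
Base → 476 + 73 + 495 + 286 + 96 = 1426
REF3 = 495 / 1426 = 0.3471

34.7%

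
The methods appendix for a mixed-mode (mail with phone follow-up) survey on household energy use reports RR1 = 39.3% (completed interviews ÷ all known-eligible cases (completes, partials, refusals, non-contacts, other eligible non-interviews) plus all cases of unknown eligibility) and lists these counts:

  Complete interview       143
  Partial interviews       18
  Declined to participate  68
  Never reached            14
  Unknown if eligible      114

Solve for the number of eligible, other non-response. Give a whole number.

7

RR1 = 143 / D = 0.393
D = 143 / 0.393 = 363.9
Other denominator terms total 357
eligible, other non-response = 363.9 − 357 ≈ 7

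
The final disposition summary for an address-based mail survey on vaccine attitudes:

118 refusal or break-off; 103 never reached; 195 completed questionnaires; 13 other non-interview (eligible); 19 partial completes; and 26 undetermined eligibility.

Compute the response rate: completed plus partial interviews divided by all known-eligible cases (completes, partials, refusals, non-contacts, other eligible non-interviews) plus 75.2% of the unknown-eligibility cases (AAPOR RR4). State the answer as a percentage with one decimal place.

Num → 195 + 19 = 214
Eligible (known) → 195 + 19 + 118 + 103 + 13 = 448
Eligible share of unknowns → 0.7520 × 26 = 19.55
Base → 448 + 19.55 = 467.55
RR4 = 214 / 467.55 = 0.4577

45.8%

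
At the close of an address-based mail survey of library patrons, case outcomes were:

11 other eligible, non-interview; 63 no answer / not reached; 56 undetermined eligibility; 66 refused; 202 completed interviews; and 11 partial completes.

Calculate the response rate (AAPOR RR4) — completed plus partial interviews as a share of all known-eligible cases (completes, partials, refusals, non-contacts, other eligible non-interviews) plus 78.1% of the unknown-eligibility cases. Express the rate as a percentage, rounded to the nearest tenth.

Top → 202 + 11 = 213
Eligible (known) → 202 + 11 + 66 + 63 + 11 = 353
Estimated eligible among unknowns → 0.7810 × 56 = 43.74
Base → 353 + 43.74 = 396.74
RR4 = 213 / 396.74 = 0.5369

53.7%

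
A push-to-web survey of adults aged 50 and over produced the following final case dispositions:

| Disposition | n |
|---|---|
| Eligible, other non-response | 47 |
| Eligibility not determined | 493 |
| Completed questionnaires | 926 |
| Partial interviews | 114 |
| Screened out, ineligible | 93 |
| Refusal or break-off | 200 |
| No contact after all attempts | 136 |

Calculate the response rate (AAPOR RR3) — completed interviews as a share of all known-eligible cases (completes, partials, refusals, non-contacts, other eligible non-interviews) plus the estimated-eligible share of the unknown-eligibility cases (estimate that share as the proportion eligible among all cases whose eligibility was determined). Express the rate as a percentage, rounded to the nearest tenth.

49.1%

Num = 926
Known eligible = 926 + 114 + 200 + 136 + 47 = 1423
e = 1423 / (1423 + 93) = 1423 / 1516 = 0.9387
Eligible share of unknowns = 0.9387 × 493 = 462.78
Denom = 1423 + 462.78 = 1885.78
RR3 = 926 / 1885.78 = 0.4910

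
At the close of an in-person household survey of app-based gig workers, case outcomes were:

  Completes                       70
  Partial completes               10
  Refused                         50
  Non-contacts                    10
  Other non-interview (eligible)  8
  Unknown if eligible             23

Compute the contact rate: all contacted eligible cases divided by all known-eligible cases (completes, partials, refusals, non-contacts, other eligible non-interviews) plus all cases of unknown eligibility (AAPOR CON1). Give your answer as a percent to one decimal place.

Numerator = 70 + 10 + 50 + 8 = 138
Denominator = 70 + 10 + 50 + 10 + 8 + 23 = 171
CON1 = 138 / 171 = 0.8070

80.7%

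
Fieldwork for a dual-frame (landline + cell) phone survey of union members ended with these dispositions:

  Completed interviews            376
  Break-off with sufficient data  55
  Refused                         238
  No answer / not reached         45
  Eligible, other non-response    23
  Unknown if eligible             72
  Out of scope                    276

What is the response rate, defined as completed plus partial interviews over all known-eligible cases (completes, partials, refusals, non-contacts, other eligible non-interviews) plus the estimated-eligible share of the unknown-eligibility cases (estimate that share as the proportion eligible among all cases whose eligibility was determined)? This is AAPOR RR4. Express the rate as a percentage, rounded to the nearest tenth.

54.6%

Numerator → 376 + 55 = 431
Determined eligible → 376 + 55 + 238 + 45 + 23 = 737
e = 737 / (737 + 276) = 737 / 1013 = 0.7275
Estimated eligible among unknowns → 0.7275 × 72 = 52.38
Denom → 737 + 52.38 = 789.38
RR4 = 431 / 789.38 = 0.5460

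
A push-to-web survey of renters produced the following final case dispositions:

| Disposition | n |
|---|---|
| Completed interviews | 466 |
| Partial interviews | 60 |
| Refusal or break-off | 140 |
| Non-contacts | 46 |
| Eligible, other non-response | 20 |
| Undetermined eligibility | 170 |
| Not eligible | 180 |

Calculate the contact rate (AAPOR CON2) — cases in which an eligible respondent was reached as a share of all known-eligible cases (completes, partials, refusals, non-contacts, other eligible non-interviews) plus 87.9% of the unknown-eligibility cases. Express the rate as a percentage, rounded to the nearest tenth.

Numerator = 466 + 60 + 140 + 20 = 686
Eligible (known) = 466 + 60 + 140 + 46 + 20 = 732
Eligible share of unknowns = 0.8790 × 170 = 149.43
Denom = 732 + 149.43 = 881.43
CON2 = 686 / 881.43 = 0.7783

77.8%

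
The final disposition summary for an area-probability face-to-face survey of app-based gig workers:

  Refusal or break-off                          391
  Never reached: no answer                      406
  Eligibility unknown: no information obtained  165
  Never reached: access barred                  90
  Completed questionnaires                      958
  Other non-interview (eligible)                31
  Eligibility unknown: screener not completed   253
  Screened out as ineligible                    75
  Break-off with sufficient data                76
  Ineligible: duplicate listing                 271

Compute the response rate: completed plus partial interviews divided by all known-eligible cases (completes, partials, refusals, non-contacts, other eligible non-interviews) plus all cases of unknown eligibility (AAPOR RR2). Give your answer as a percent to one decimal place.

43.6%

No contact after all attempts = 406 + 90 = 496
Undetermined eligibility = 253 + 165 = 418
Not eligible = 75 + 271 = 346
Top → 958 + 76 = 1034
Denominator → 958 + 76 + 391 + 496 + 31 + 418 = 2370
RR2 = 1034 / 2370 = 0.4363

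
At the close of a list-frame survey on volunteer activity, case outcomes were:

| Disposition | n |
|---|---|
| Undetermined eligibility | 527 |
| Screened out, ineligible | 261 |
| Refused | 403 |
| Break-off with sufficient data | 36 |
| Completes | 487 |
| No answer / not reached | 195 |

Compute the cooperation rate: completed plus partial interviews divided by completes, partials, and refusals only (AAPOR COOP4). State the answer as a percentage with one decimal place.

56.5%

Numerator: 487 + 36 = 523
Denom: 487 + 36 + 403 = 926
COOP4 = 523 / 926 = 0.5648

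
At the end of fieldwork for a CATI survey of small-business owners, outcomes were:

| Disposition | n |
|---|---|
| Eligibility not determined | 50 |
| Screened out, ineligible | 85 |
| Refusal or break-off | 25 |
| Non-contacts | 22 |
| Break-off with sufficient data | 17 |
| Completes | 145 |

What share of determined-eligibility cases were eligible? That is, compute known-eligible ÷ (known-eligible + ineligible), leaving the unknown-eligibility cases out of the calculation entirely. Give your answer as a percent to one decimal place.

Known eligible = 145 + 17 + 25 + 22 = 209
e = 209 / (209 + 85) = 209 / 294 = 0.7109

71.1%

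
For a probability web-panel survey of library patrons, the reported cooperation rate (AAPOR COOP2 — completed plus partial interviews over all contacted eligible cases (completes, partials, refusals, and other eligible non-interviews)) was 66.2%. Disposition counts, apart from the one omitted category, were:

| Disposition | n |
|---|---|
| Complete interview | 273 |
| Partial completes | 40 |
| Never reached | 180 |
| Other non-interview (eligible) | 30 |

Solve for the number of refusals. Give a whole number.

Numerator = 273 + 40 = 313
COOP2 = 313 / D = 0.662
D = 313 / 0.662 = 472.8
Other denominator terms total 343
refusals = 472.8 − 343 ≈ 130

130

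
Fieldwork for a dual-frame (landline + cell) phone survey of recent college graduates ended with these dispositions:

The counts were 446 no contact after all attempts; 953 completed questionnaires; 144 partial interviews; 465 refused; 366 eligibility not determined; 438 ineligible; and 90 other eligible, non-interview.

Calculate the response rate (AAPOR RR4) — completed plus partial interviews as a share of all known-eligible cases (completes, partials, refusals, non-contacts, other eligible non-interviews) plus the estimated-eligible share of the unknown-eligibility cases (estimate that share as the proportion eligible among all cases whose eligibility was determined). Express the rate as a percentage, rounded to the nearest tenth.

Num: 953 + 144 = 1097
Known eligible: 953 + 144 + 465 + 446 + 90 = 2098
e = 2098 / (2098 + 438) = 2098 / 2536 = 0.8273
Estimated eligible among unknowns: 0.8273 × 366 = 302.79
Base: 2098 + 302.79 = 2400.79
RR4 = 1097 / 2400.79 = 0.4569

45.7%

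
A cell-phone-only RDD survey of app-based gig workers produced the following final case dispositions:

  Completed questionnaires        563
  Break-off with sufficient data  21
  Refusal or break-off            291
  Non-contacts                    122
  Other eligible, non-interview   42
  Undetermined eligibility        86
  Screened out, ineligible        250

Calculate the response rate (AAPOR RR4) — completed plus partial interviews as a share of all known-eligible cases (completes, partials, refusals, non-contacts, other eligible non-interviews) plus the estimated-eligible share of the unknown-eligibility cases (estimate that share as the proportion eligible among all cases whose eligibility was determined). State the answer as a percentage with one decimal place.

Top → 563 + 21 = 584
Eligible (known) → 563 + 21 + 291 + 122 + 42 = 1039
e = 1039 / (1039 + 250) = 1039 / 1289 = 0.8061
Estimated eligible among unknowns → 0.8061 × 86 = 69.32
Base → 1039 + 69.32 = 1108.32
RR4 = 584 / 1108.32 = 0.5269

52.7%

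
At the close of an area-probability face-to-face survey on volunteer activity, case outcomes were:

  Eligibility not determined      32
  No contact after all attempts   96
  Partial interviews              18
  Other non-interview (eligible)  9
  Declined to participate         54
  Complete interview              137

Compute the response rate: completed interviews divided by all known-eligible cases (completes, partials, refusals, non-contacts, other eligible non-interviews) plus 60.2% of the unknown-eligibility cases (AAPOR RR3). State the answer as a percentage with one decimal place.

41.1%

Top: 137
Eligible (known): 137 + 18 + 54 + 96 + 9 = 314
e × U: 0.6020 × 32 = 19.26
Base: 314 + 19.26 = 333.26
RR3 = 137 / 333.26 = 0.4111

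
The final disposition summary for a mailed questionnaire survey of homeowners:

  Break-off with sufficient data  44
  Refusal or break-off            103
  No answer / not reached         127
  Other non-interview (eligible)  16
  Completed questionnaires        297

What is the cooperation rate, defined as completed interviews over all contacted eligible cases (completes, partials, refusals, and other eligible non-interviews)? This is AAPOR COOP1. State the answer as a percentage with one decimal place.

Top → 297
Base → 297 + 44 + 103 + 16 = 460
COOP1 = 297 / 460 = 0.6457

64.6%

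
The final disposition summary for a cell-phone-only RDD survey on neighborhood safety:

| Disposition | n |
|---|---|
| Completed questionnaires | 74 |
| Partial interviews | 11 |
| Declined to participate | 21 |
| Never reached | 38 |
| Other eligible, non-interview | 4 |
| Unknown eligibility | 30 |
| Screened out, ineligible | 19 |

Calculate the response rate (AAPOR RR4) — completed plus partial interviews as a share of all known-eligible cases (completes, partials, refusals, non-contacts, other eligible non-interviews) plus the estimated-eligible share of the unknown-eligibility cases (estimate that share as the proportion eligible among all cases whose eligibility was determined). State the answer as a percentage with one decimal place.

Top = 74 + 11 = 85
Determined eligible = 74 + 11 + 21 + 38 + 4 = 148
e = 148 / (148 + 19) = 148 / 167 = 0.8862
Estimated eligible among unknowns = 0.8862 × 30 = 26.59
Denom = 148 + 26.59 = 174.59
RR4 = 85 / 174.59 = 0.4869

48.7%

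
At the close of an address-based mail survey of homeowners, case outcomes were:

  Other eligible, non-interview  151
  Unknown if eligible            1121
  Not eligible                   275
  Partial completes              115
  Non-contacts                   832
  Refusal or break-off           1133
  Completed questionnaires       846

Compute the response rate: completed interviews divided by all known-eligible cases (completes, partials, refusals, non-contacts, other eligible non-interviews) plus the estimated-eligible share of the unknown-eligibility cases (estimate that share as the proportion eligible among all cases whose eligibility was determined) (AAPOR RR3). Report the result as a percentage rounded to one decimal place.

Top → 846
Determined eligible → 846 + 115 + 1133 + 832 + 151 = 3077
e = 3077 / (3077 + 275) = 3077 / 3352 = 0.9180
e × U → 0.9180 × 1121 = 1029.08
Denominator → 3077 + 1029.08 = 4106.08
RR3 = 846 / 4106.08 = 0.2060

20.6%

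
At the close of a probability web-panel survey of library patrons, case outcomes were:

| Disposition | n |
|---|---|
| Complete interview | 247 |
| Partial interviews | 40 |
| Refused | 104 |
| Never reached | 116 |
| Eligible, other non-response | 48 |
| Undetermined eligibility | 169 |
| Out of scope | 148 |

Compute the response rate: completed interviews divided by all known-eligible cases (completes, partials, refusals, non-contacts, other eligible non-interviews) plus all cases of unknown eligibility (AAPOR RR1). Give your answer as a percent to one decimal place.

Numerator = 247
Base = 247 + 40 + 104 + 116 + 48 + 169 = 724
RR1 = 247 / 724 = 0.3412

34.1%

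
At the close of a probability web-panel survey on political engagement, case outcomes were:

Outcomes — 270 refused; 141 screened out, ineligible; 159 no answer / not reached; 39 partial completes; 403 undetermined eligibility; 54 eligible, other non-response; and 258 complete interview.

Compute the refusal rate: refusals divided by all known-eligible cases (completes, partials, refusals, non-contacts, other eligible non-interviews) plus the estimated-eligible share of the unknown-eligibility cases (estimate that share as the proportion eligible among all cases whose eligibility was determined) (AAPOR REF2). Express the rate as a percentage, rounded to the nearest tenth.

Top: 270
Eligible (known): 258 + 39 + 270 + 159 + 54 = 780
e = 780 / (780 + 141) = 780 / 921 = 0.8469
Eligible share of unknowns: 0.8469 × 403 = 341.30
Denom: 780 + 341.30 = 1121.30
REF2 = 270 / 1121.30 = 0.2408

24.1%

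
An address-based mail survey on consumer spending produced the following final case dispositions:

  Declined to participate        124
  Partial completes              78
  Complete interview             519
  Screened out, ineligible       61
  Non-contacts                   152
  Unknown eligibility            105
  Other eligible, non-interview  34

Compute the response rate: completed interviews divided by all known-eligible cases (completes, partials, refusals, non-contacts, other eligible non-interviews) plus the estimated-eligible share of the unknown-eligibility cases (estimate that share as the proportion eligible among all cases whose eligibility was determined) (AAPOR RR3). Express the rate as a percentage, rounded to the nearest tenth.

51.6%

Num → 519
Known eligible → 519 + 78 + 124 + 152 + 34 = 907
e = 907 / (907 + 61) = 907 / 968 = 0.9370
e × U → 0.9370 × 105 = 98.39
Denominator → 907 + 98.39 = 1005.39
RR3 = 519 / 1005.39 = 0.5162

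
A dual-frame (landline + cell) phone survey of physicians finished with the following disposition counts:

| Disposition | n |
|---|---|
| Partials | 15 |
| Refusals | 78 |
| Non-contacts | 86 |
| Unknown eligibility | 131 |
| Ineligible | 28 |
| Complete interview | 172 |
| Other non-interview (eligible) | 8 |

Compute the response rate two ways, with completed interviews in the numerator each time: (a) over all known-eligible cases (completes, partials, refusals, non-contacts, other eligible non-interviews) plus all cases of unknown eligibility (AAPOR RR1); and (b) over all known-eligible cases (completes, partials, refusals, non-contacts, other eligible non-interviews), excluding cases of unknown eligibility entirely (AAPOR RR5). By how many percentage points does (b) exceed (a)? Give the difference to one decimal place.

12.8

Num → 172
Denominator → 172 + 15 + 78 + 86 + 8 + 131 = 490
RR1 = 172 / 490 = 0.3510
Denominator → 172 + 15 + 78 + 86 + 8 = 359
RR5 = 172 / 359 = 0.4791
Difference = 47.91 − 35.10 = 12.81 percentage points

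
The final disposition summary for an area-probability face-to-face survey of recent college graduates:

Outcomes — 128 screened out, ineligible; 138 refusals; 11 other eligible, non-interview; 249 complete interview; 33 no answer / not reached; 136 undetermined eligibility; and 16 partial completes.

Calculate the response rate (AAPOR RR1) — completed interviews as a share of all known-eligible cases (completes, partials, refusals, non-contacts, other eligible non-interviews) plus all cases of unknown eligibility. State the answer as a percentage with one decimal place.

42.7%

Num = 249
Base = 249 + 16 + 138 + 33 + 11 + 136 = 583
RR1 = 249 / 583 = 0.4271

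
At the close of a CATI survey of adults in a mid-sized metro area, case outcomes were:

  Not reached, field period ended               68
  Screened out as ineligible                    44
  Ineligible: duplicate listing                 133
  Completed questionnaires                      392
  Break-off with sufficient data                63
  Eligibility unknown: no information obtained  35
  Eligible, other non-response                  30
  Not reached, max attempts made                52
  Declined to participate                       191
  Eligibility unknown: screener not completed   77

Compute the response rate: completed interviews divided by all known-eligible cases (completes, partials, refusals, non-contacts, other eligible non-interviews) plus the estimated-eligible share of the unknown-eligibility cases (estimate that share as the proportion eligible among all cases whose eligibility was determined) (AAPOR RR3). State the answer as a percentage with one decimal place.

44.2%

Never reached = 68 + 52 = 120
Eligibility not determined = 77 + 35 = 112
Ineligible = 44 + 133 = 177
Numerator → 392
Known eligible → 392 + 63 + 191 + 120 + 30 = 796
e = 796 / (796 + 177) = 796 / 973 = 0.8181
e × U → 0.8181 × 112 = 91.63
Denom → 796 + 91.63 = 887.63
RR3 = 392 / 887.63 = 0.4416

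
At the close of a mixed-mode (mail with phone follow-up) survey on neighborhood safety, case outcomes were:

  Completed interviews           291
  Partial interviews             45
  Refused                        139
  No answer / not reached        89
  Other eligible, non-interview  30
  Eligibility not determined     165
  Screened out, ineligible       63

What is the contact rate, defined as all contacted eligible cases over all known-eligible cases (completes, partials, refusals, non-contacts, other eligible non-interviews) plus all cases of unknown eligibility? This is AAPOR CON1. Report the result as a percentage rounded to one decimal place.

66.5%

Top → 291 + 45 + 139 + 30 = 505
Denom → 291 + 45 + 139 + 89 + 30 + 165 = 759
CON1 = 505 / 759 = 0.6653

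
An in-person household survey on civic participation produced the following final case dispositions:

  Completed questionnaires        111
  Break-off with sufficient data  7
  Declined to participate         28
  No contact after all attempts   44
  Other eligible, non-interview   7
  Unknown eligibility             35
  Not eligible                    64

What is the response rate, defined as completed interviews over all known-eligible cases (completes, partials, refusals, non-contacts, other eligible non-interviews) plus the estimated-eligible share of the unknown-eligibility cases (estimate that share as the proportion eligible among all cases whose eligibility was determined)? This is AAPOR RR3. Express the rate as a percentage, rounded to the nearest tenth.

Numerator → 111
Eligible (known) → 111 + 7 + 28 + 44 + 7 = 197
e = 197 / (197 + 64) = 197 / 261 = 0.7548
Estimated eligible among unknowns → 0.7548 × 35 = 26.42
Denom → 197 + 26.42 = 223.42
RR3 = 111 / 223.42 = 0.4968

49.7%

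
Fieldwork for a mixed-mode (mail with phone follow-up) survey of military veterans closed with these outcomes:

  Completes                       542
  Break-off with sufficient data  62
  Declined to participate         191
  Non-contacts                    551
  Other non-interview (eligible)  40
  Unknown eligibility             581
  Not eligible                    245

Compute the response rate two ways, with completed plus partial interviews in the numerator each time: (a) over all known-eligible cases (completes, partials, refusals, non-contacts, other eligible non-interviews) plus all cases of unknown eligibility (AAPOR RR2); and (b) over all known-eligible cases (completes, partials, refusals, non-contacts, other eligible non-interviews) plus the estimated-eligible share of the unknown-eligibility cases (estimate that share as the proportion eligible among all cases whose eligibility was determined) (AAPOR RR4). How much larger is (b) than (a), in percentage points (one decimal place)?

Numerator → 542 + 62 = 604
Denominator → 542 + 62 + 191 + 551 + 40 + 581 = 1967
RR2 = 604 / 1967 = 0.3071
Eligible (known) → 542 + 62 + 191 + 551 + 40 = 1386
e = 1386 / (1386 + 245) = 1386 / 1631 = 0.8498
Estimated eligible among unknowns → 0.8498 × 581 = 493.73
Denominator → 1386 + 493.73 = 1879.73
RR4 = 604 / 1879.73 = 0.3213
Difference = 32.13 − 30.71 = 1.42 percentage points

1.4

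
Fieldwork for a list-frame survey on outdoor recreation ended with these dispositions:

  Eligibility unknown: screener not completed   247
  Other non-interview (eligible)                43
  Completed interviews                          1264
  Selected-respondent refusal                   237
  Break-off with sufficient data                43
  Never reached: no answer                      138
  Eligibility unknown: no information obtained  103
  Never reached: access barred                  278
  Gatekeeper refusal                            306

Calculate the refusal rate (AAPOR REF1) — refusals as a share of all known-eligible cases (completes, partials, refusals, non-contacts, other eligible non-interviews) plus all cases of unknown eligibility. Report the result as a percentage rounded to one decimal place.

20.4%

Declined to participate = 306 + 237 = 543
No answer / not reached = 138 + 278 = 416
Unknown eligibility = 247 + 103 = 350
Top: 543
Denominator: 1264 + 43 + 543 + 416 + 43 + 350 = 2659
REF1 = 543 / 2659 = 0.2042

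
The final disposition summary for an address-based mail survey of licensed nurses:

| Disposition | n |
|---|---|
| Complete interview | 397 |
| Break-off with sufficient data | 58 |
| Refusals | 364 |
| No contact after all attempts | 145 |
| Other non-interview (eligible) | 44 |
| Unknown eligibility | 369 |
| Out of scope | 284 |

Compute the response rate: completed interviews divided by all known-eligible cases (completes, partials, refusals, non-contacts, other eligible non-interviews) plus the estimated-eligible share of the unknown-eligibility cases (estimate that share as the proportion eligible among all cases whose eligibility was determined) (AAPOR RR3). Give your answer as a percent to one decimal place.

30.6%

Num = 397
Eligible (known) = 397 + 58 + 364 + 145 + 44 = 1008
e = 1008 / (1008 + 284) = 1008 / 1292 = 0.7802
Estimated eligible among unknowns = 0.7802 × 369 = 287.89
Base = 1008 + 287.89 = 1295.89
RR3 = 397 / 1295.89 = 0.3064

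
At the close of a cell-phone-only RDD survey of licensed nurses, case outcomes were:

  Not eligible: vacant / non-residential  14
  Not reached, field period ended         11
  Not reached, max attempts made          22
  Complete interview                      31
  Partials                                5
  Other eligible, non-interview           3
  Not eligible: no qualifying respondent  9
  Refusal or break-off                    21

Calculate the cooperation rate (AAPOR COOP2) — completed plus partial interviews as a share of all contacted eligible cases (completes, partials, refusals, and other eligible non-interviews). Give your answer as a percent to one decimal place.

60.0%

No answer / not reached = 11 + 22 = 33
Not eligible = 9 + 14 = 23
Num: 31 + 5 = 36
Base: 31 + 5 + 21 + 3 = 60
COOP2 = 36 / 60 = 0.6000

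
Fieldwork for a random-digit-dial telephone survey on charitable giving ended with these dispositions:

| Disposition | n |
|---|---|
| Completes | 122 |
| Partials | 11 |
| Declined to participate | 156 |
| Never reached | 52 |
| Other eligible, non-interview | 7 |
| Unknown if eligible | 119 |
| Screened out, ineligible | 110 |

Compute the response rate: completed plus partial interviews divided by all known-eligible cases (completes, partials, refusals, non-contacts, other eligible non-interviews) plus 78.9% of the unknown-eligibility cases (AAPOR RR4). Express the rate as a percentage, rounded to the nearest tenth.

Top = 122 + 11 = 133
Determined eligible = 122 + 11 + 156 + 52 + 7 = 348
Estimated eligible among unknowns = 0.7890 × 119 = 93.89
Denominator = 348 + 93.89 = 441.89
RR4 = 133 / 441.89 = 0.3010

30.1%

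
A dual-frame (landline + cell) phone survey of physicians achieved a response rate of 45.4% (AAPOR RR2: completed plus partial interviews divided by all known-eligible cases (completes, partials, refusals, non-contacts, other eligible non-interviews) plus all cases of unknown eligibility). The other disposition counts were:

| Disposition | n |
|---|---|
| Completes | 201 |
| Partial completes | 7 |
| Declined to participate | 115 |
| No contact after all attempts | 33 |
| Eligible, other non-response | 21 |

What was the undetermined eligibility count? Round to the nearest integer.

81

Top: 201 + 7 = 208
RR2 = 208 / D = 0.454
D = 208 / 0.454 = 458.1
Other denominator terms total 377
undetermined eligibility = 458.1 − 377 ≈ 81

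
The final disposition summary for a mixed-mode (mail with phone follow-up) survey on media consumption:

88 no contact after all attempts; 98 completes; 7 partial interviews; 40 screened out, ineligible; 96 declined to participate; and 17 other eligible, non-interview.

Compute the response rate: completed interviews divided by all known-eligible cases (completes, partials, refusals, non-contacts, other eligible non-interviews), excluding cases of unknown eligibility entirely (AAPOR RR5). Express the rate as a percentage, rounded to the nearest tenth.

32.0%

Top → 98
Denom → 98 + 7 + 96 + 88 + 17 = 306
RR5 = 98 / 306 = 0.3203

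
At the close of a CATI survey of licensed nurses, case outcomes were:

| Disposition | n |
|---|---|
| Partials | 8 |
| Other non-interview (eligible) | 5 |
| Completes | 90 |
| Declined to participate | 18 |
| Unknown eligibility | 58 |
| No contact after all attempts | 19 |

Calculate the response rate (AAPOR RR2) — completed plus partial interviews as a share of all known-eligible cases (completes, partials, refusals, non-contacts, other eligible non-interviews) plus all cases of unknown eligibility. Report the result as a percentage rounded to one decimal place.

49.5%

Top → 90 + 8 = 98
Denom → 90 + 8 + 18 + 19 + 5 + 58 = 198
RR2 = 98 / 198 = 0.4949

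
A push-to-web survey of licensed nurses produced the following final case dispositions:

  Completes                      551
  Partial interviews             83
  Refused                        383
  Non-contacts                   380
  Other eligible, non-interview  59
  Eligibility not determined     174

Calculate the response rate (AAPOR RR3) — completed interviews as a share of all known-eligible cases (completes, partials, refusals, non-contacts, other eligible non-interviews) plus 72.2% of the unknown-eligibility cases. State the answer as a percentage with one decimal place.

34.8%

Top → 551
Known eligible → 551 + 83 + 383 + 380 + 59 = 1456
e × U → 0.7220 × 174 = 125.63
Denom → 1456 + 125.63 = 1581.63
RR3 = 551 / 1581.63 = 0.3484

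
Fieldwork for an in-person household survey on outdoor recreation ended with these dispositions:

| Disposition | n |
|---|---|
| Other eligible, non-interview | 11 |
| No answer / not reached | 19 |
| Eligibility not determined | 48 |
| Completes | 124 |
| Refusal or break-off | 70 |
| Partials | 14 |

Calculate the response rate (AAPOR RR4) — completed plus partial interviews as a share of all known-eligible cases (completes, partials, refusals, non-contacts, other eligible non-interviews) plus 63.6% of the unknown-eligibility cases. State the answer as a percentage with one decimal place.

Top → 124 + 14 = 138
Known eligible → 124 + 14 + 70 + 19 + 11 = 238
Estimated eligible among unknowns → 0.6360 × 48 = 30.53
Base → 238 + 30.53 = 268.53
RR4 = 138 / 268.53 = 0.5139

51.4%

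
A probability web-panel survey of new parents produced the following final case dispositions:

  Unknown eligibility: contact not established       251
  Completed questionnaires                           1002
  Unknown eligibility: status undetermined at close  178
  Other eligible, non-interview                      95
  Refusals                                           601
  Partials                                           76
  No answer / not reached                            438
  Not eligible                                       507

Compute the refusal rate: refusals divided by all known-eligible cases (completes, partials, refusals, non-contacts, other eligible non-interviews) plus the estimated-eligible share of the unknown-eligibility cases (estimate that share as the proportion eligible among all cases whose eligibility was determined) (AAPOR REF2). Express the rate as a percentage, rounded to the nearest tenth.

Undetermined eligibility = 251 + 178 = 429
Numerator: 601
Determined eligible: 1002 + 76 + 601 + 438 + 95 = 2212
e = 2212 / (2212 + 507) = 2212 / 2719 = 0.8135
e × U: 0.8135 × 429 = 348.99
Denominator: 2212 + 348.99 = 2560.99
REF2 = 601 / 2560.99 = 0.2347

23.5%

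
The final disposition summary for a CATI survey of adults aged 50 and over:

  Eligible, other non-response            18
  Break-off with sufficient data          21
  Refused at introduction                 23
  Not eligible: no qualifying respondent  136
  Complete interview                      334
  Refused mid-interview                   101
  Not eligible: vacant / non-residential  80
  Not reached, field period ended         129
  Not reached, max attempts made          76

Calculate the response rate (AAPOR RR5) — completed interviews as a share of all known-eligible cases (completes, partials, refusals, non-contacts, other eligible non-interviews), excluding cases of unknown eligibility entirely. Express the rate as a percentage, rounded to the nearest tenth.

Refusals = 23 + 101 = 124
No answer / not reached = 129 + 76 = 205
Screened out, ineligible = 136 + 80 = 216
Numerator: 334
Base: 334 + 21 + 124 + 205 + 18 = 702
RR5 = 334 / 702 = 0.4758

47.6%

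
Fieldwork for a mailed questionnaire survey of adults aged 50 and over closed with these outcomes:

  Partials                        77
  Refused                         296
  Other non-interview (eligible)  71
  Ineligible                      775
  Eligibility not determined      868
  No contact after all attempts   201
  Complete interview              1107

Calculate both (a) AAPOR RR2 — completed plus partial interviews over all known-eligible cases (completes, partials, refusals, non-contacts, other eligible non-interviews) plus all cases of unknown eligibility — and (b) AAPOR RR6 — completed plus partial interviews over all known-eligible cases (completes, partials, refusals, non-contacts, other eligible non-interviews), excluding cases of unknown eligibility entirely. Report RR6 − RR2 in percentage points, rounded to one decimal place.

22.4

Num → 1107 + 77 = 1184
Base → 1107 + 77 + 296 + 201 + 71 + 868 = 2620
RR2 = 1184 / 2620 = 0.4519
Base → 1107 + 77 + 296 + 201 + 71 = 1752
RR6 = 1184 / 1752 = 0.6758
Difference = 67.58 − 45.19 = 22.39 percentage points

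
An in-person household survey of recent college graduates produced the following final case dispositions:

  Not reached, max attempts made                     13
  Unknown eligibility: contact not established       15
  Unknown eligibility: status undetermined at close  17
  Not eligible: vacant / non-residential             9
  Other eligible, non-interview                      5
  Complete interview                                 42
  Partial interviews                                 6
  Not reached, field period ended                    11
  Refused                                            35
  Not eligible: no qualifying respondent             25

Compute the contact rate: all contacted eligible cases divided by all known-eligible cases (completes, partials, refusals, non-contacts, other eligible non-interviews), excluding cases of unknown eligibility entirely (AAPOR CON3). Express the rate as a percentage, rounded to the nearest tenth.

78.6%

No contact after all attempts = 11 + 13 = 24
Unknown if eligible = 15 + 17 = 32
Not eligible = 25 + 9 = 34
Num = 42 + 6 + 35 + 5 = 88
Base = 42 + 6 + 35 + 24 + 5 = 112
CON3 = 88 / 112 = 0.7857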